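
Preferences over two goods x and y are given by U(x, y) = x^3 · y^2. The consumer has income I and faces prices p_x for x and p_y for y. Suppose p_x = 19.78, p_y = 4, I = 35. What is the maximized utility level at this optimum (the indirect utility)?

Demand: x*(p_x,p_y,I) = 0.6·I/p_x and y* = 0.4·I/p_y.
At p_x=19.78, p_y=4, I=35: x* = 0.6·35/19.78 = 1.0617, y* = 3.5.
Utility at the optimum: U(1.0617, 3.5) = 14.6594.

V = 14.6594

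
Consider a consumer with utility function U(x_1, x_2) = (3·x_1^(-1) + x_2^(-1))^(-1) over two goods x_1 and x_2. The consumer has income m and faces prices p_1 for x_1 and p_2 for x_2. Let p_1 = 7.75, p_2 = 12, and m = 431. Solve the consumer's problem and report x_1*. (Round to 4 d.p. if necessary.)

From the CES first-order condition, 3·(x_2/x_1)^(2) = p_1/p_2.
Solve for the ratio: x_2/x_1 = [(1/3)·p_1/p_2]^(0.5).
Substitute x_2 = (x_2/x_1)·x_1 into the budget: x_1* = m/(p_1 + p_2·(x_2/x_1)).
Numerically x_2/x_1 = 0.46398, so x_1* = 431/(7.75 + 12·0.46398) = 32.3628.

x_1* = 32.3628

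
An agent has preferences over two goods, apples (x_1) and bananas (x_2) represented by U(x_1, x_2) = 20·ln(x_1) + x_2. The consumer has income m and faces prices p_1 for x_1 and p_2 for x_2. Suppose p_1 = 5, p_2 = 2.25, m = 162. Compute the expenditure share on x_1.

Set MRS = p_1/p_2: (20/x_1)/1 = p_1/p_2.
So x_1*(p_1,p_2) = 20·p_2/p_1, independent of income; and x_2* = (m − 20·p_2)/p_2.
At the given prices: x_1* = 20·2.25/5 = 9, and x_2* = 52.
Expenditure on x_1: 5·9 = 45; share = 0.2778.

share on x_1 = 0.2778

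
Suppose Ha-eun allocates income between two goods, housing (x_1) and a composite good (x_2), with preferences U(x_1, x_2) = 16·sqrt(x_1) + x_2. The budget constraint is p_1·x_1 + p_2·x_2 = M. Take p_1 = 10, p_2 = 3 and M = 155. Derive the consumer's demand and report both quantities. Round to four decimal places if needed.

x_1* = 5.76, x_2* = 32.4667

Thus x_1* = (8·p_2/p_1)² — independent of M — with the rest of income spent on x_2.
Plugging in: x_1* = (8·3/10)² = 5.76, x_2* = 32.4667.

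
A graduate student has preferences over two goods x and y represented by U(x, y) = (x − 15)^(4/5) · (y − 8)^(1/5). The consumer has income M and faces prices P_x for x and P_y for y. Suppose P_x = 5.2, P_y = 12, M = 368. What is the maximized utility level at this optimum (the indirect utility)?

V = 19.1355

Let x' = x−15, y' = y−8. MRS = 4·y'/x' = P_x/P_y.
After buying the subsistence bundle (15, 8), a share 0.8 of the remaining income goes to x: x* = 15 + 0.8·(M − 15P_x − 8P_y)/P_x.
Discretionary income = 368 − 15·5.2 − 8·12 = 194; x* = 15 + 0.8·194/5.2 = 44.8462; y* = 8 + 0.2·194/12 = 11.2333.
Utility at the optimum: U(44.8462, 11.2333) = 19.1355.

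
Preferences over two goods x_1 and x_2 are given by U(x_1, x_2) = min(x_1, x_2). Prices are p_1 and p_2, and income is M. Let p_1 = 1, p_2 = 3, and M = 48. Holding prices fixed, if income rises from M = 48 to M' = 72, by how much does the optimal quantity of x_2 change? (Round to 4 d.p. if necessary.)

Δx_2* = 6

Leontief preferences: the optimum is at the kink where x_1/1 = x_2/1, i.e. x_2 = x_1.
Budget: p_1·x_1 + p_2·x_1 = M, so (p_1 + p_2)·x_1 = M.
Demand: x_1*(p_1,p_2,M) = M/(p_1 + p_2), x_2* = M/(p_1 + p_2).
Here 1 + 3 = 4, giving x_2* = 12.
At M' = 72: x_2* = 18. Change: 18 − 12 = 6.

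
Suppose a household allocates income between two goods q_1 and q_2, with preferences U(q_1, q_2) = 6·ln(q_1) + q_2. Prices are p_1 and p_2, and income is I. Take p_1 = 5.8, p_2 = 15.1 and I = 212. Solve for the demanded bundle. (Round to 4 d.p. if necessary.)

Set MRS = p_1/p_2: (6/q_1)/1 = p_1/p_2.
So q_1*(p_1,p_2) = 6·p_2/p_1, independent of income; and q_2* = (I − 6·p_2)/p_2.
At the given prices: q_1* = 6·15.1/5.8 = 15.6207, and q_2* = 8.0397.

q_1* = 15.6207, q_2* = 8.0397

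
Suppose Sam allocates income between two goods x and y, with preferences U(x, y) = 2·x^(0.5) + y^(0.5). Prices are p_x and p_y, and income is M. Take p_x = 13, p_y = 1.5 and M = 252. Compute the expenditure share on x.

share on x = 0.3158

MRS = MU_x/MU_y = 2·(y/x)^(0.5). Set equal to p_x/p_y.
Hence y/x = ((1/2)·p_x/p_y)^(1/(0.5)), i.e. raised to the 2 power.
With the ratio pinned down, the budget gives x* = M/(p_x + p_y·(y/x)) and y* = (y/x)·x*.
Numerically y/x = 18.777778, so x* = 252/(13 + 1.5·18.777778) = 6.1215 and y* = 18.777778·6.1215 = 114.9474.
Expenditure on x: 13·6.1215 = 79.5789; share = 0.3158.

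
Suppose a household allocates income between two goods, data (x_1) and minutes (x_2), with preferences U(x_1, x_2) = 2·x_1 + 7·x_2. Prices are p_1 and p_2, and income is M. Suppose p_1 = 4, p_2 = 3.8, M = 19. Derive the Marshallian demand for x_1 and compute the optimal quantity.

x_1* = 0

x_2 gives more utility per dollar, so spend all income on x_2: x_2* = M/p_2, x_1* = 0.
Numerically: x_1* = 0, x_2* = 5.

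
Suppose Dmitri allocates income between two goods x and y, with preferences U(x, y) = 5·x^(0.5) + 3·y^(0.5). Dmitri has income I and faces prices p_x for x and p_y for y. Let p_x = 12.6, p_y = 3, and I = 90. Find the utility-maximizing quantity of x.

MRS = MU_x/MU_y = (5/3)·(y/x)^(0.5). Set equal to p_x/p_y.
Solve for the ratio: y/x = [(3/5)·p_x/p_y]^(2).
With the ratio pinned down, the budget gives x* = I/(p_x + p_y·(y/x)) and y* = (y/x)·x*.
Numerically y/x = 6.3504, so x* = 90/(12.6 + 3·6.3504) = 2.8435.

x* = 2.8435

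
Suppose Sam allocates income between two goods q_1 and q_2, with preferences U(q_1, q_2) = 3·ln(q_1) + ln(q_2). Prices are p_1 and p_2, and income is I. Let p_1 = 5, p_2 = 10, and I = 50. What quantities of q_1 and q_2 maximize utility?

q_1* = 7.5, q_2* = 1.25

The MRS is 3·q_2/q_1. Set MRS = p_1/p_2.
So 3·p_2·q_2 = p_1·q_1; combined with the budget, a share 0.75 of income goes to q_1.
Demand: q_1*(p_1,p_2,I) = 0.75·I/p_1 and q_2* = 0.25·I/p_2.
At p_1=5, p_2=10, I=50: q_1* = 0.75·50/5 = 7.5, q_2* = 1.25.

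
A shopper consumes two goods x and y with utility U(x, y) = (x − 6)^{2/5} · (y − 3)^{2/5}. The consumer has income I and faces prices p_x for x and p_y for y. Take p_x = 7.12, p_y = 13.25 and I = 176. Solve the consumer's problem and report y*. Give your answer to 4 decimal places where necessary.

Let x' = x−6, y' = y−3. MRS = y'/x' = p_x/p_y.
Substituting into the budget: x* = 6 + 0.5·(I − 6·p_x − 3·p_y)/p_x, and y* = 3 + 0.5·(…)/p_y.
Discretionary income = 176 − 6·7.12 − 3·13.25 = 93.53; y* = 3 + 0.5·93.53/13.25 = 6.5294.

y* = 6.5294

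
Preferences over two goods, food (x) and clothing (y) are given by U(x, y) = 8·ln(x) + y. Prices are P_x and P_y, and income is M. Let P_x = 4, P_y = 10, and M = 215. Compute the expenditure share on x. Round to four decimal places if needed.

share on x = 0.3721

So x*(P_x,P_y) = 8·P_y/P_x, independent of income; and y* = (M − 8·P_y)/P_y.
At the given prices: x* = 8·10/4 = 20, and y* = 13.5.
Expenditure on x: 4·20 = 80; share = 0.3721.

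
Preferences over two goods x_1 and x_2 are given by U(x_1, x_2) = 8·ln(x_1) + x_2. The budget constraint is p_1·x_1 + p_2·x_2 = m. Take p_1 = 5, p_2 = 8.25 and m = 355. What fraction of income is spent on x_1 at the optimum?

Set MRS = p_1/p_2: (8/x_1)/1 = p_1/p_2.
So x_1*(p_1,p_2) = 8·p_2/p_1, independent of income; and x_2* = (m − 8·p_2)/p_2.
At the given prices: x_1* = 8·8.25/5 = 13.2, and x_2* = 35.0303.
Expenditure on x_1: 5·13.2 = 66; share = 0.1859.

share on x_1 = 0.1859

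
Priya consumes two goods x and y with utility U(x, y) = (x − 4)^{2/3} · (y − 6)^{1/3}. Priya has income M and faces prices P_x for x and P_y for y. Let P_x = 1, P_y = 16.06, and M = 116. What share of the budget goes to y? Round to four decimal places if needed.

share on y = 0.8756

MRS = 2·(y−6)/(x−4). Tangency with P_x/P_y gives y−6 = (1/2)·(P_x/P_y)·(x−4).
After buying the subsistence bundle (4, 6), a share 2/3 of the remaining income goes to x: x* = 4 + 2/3·(M − 4P_x − 6P_y)/P_x.
Discretionary income = 116 − 4·1 − 6·16.06 = 15.64; x* = 4 + 2/3·15.64/1 = 14.4267; y* = 6 + 1/3·15.64/16.06 = 6.3246.
Expenditure on y: 16.06·6.3246 = 101.5733; share = 0.8756.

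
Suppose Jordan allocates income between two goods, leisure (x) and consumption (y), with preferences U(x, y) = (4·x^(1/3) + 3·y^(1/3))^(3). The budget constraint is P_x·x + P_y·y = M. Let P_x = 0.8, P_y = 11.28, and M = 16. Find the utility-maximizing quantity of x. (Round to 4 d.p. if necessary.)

From the CES first-order condition, (4/3)·(y/x)^(2/3) = P_x/P_y.
Solve for the ratio: y/x = [(3/4)·P_x/P_y]^(1.5).
With the ratio pinned down, the budget gives x* = M/(P_x + P_y·(y/x)) and y* = (y/x)·x*.
Numerically y/x = 0.012268, so x* = 16/(0.8 + 11.28·0.012268) = 17.0507.

x* = 17.0507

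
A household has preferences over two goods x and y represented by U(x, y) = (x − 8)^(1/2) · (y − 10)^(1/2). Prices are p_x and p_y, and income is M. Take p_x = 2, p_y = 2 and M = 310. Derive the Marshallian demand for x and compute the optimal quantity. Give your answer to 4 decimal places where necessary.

MRS = (y−10)/(x−8). Tangency with p_x/p_y gives y−10 = (p_x/p_y)·(x−8).
Substituting into the budget: x* = 8 + 0.5·(M − 8·p_x − 10·p_y)/p_x, and y* = 10 + 0.5·(…)/p_y.
Discretionary income = 310 − 8·2 − 10·2 = 274; x* = 8 + 0.5·274/2 = 76.5.

x* = 76.5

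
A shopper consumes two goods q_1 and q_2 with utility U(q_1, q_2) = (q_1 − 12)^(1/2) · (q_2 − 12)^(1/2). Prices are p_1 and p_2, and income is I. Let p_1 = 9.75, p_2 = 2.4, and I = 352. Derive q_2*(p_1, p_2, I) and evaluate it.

Substituting into the budget: q_1* = 12 + 0.5·(I − 12·p_1 − 12·p_2)/p_1, and q_2* = 12 + 0.5·(…)/p_2.
Discretionary income = 352 − 12·9.75 − 12·2.4 = 206.2; q_2* = 12 + 0.5·206.2/2.4 = 54.9583.

q_2* = 54.9583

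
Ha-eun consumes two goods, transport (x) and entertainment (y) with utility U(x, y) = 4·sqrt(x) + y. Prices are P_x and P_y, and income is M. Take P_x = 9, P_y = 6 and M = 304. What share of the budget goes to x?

Set MRS = P_x/P_y: 2·x^(−1/2) = P_x/P_y.
Thus x* = (2·P_y/P_x)² — independent of M — with the rest of income spent on y.
Plugging in: x* = (2·6/9)² = 1.7778, y* = 48.
Expenditure on x: 9·1.7778 = 16; share = 0.0526.

share on x = 0.0526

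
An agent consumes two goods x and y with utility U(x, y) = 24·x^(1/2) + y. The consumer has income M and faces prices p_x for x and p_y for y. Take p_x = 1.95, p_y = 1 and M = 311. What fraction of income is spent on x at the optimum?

share on x = 0.2374

MU_x = 12/√x, MU_y = 1. Tangency: 12/√x = p_x/p_y.
Solve: √x = 12·p_y/p_x, so x*(p_x,p_y) = (12·p_y/p_x)², and y* = (M − p_x·x*)/p_y.
Plugging in: x* = (12·1/1.95)² = 37.8698, y* = 237.1538.
Expenditure on x: 1.95·37.8698 = 73.8462; share = 0.2374.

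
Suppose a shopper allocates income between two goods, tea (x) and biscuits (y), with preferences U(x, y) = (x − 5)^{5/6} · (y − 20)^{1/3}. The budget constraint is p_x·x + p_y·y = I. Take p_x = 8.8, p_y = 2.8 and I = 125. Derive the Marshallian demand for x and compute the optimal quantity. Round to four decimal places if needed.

This is Cobb-Douglas in (x−5, y−20): tangency gives 5/6·p_y·(y−20) = 1/3·p_x·(x−5).
After buying the subsistence bundle (5, 20), a share 5/7 of the remaining income goes to x: x* = 5 + 5/7·(I − 5p_x − 20p_y)/p_x.
Discretionary income = 125 − 5·8.8 − 20·2.8 = 25; x* = 5 + 5/7·25/8.8 = 7.0292.

x* = 7.0292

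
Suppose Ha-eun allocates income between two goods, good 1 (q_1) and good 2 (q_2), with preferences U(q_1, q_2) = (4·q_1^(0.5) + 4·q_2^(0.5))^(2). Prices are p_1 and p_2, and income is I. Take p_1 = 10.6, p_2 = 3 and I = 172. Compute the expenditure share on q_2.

share on q_2 = 0.7794

MU_q_1 ∝ 4·q_1^(-0.5), MU_q_2 ∝ 4·q_2^(-0.5), so MRS = (q_2/q_1)^(0.5) = p_1/p_2.
Solve for the ratio: q_2/q_1 = [p_1/p_2]^(2).
Substitute q_2 = (q_2/q_1)·q_1 into the budget: q_1* = I/(p_1 + p_2·(q_2/q_1)).
Numerically q_2/q_1 = 12.484444, so q_1* = 172/(10.6 + 3·12.484444) = 3.5794 and q_2* = 12.484444·3.5794 = 44.6863.
Expenditure on q_2: 3·44.6863 = 134.0588; share = 0.7794.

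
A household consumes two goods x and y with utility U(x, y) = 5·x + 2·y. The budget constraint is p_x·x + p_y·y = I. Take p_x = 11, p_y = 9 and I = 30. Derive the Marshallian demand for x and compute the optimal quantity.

x* = 2.7273

Perfect substitutes: compare marginal utility per dollar. 5/p_x vs 2/p_y → 0.4545 vs 0.2222.
x gives more utility per dollar, so spend all income on x: x* = I/p_x, y* = 0.
Numerically: x* = 2.7273, y* = 0.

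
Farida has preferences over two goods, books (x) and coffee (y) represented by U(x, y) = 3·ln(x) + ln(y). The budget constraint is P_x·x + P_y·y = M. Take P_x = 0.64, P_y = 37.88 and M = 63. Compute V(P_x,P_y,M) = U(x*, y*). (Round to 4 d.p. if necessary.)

Tangency: MRS = 3·y/x = P_x/P_y.
Rearranging, P_y·y = (1/3)·P_x·x. Substituting into the budget gives P_x·x·(1 + (1/3)) = M.
Demand: x*(P_x,P_y,M) = 0.75·M/P_x and y* = 0.25·M/P_y.
At P_x=0.64, P_y=37.88, M=63: x* = 0.75·63/0.64 = 73.8281, y* = 0.4158.
Utility at the optimum: U(73.8281, 0.4158) = 12.0276.

V = 12.0276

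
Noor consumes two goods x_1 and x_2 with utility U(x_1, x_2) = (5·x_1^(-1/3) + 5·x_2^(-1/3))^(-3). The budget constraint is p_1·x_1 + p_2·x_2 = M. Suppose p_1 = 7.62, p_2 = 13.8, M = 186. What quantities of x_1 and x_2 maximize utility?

From the CES first-order condition, (x_2/x_1)^(4/3) = p_1/p_2.
Solve for the ratio: x_2/x_1 = [p_1/p_2]^(0.75).
With the ratio pinned down, the budget gives x_1* = M/(p_1 + p_2·(x_2/x_1)) and x_2* = (x_2/x_1)·x_1*.
Numerically x_2/x_1 = 0.640556, so x_1* = 186/(7.62 + 13.8·0.640556) = 11.3003 and x_2* = 0.640556·11.3003 = 7.2385.

x_1* = 11.3003, x_2* = 7.2385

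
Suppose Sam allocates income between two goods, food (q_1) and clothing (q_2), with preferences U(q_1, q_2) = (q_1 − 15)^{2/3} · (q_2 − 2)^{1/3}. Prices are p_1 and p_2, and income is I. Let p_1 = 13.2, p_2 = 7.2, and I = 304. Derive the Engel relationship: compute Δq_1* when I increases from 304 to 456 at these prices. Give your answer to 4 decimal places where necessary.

MRS = 2·(q_2−2)/(q_1−15). Tangency with p_1/p_2 gives q_2−2 = (1/2)·(p_1/p_2)·(q_1−15).
After buying the subsistence bundle (15, 2), a share 2/3 of the remaining income goes to q_1: q_1* = 15 + 2/3·(I − 15p_1 − 2p_2)/p_1.
Discretionary income = 304 − 15·13.2 − 2·7.2 = 91.6; q_1* = 15 + 2/3·91.6/13.2 = 19.6263.
At I' = 456: q_1* = 27.303. Change: 27.303 − 19.6263 = 7.6768.

Δq_1* = 7.6768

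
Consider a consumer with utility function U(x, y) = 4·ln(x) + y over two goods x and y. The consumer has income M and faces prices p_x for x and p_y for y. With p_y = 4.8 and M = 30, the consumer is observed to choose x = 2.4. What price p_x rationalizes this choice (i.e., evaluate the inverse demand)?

Set MRS = p_x/p_y: (4/x)/1 = p_x/p_y.
So x*(p_x,p_y) = 4·p_y/p_x, independent of income; and y* = (M − 4·p_y)/p_y.
Set x* = 2.4 in the demand function and solve for p_x: p_x = 8.

p_x = 8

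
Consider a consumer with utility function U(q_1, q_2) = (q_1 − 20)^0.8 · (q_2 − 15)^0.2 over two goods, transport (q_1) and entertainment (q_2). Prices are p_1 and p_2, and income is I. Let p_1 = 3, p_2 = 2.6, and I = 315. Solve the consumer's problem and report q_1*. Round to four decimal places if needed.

Let q_1' = q_1−20, q_2' = q_2−15. MRS = 4·q_2'/q_1' = p_1/p_2.
After buying the subsistence bundle (20, 15), a share 0.8 of the remaining income goes to q_1: q_1* = 20 + 0.8·(I − 20p_1 − 15p_2)/p_1.
Discretionary income = 315 − 20·3 − 15·2.6 = 216; q_1* = 20 + 0.8·216/3 = 77.6.

q_1* = 77.6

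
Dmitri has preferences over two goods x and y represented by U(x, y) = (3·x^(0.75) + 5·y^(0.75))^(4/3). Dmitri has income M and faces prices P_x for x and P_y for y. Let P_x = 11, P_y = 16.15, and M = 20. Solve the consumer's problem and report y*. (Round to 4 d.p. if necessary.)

y* = 0.8782

From the CES first-order condition, (3/5)·(y/x)^(0.25) = P_x/P_y.
Hence y/x = ((5/3)·P_x/P_y)^(1/(0.25)), i.e. raised to the 4 power.
Substitute y = (y/x)·x into the budget: x* = M/(P_x + P_y·(y/x)).
Numerically y/x = 1.660641, so x* = 20/(11 + 16.15·1.660641) = 0.5288 and y* = 1.660641·0.5288 = 0.8782.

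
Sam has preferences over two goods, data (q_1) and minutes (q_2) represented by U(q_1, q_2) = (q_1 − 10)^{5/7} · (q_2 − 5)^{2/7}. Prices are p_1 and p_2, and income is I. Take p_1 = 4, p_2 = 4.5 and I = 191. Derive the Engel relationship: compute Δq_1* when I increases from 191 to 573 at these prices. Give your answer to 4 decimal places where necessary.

Let q_1' = q_1−10, q_2' = q_2−5. MRS = (5/2)·q_2'/q_1' = p_1/p_2.
After buying the subsistence bundle (10, 5), a share 5/7 of the remaining income goes to q_1: q_1* = 10 + 5/7·(I − 10p_1 − 5p_2)/p_1.
Discretionary income = 191 − 10·4 − 5·4.5 = 128.5; q_1* = 10 + 5/7·128.5/4 = 32.9464.
At I' = 573: q_1* = 101.1607. Change: 101.1607 − 32.9464 = 68.2143.

Δq_1* = 68.2143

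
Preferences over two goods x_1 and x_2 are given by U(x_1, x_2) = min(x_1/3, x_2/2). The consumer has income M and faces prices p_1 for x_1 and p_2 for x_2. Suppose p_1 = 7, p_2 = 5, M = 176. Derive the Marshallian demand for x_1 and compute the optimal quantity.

x_1* = 17.0323

Here 3·7 + 2·5 = 31, giving x_1* = 17.0323.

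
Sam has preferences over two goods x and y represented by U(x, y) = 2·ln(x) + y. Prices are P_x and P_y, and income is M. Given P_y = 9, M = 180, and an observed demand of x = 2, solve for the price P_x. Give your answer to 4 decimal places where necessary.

P_x = 9

MU_x = 2/x, MU_y = 1. Tangency: 2/x = P_x/P_y.
So x*(P_x,P_y) = 2·P_y/P_x, independent of income; and y* = (M − 2·P_y)/P_y.
Set x* = 2 in the demand function and solve for P_x: P_x = 9.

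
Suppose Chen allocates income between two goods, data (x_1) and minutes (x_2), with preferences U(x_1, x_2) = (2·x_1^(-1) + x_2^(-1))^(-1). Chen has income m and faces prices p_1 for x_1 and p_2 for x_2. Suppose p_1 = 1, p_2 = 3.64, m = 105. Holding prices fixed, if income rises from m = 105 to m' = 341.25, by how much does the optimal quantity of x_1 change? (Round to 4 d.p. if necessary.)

MU_x_1 ∝ 2·x_1^(-2), MU_x_2 ∝ x_2^(-2), so MRS = 2·(x_2/x_1)^(2) = p_1/p_2.
Hence x_2/x_1 = ((1/2)·p_1/p_2)^(1/(2)), i.e. raised to the 0.5 power.
With the ratio pinned down, the budget gives x_1* = m/(p_1 + p_2·(x_2/x_1)) and x_2* = (x_2/x_1)·x_1*.
Numerically x_2/x_1 = 0.370625, so x_1* = 105/(1 + 3.64·0.370625) = 44.6985.
At m' = 341.25: x_1* = 145.27. Change: 145.27 − 44.6985 = 100.5716.

Δx_1* = 100.5716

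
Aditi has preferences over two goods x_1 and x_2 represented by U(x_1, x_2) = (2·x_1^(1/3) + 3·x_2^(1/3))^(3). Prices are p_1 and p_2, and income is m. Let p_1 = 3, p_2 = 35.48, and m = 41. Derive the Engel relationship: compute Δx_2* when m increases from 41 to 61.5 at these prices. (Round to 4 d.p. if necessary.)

Δx_2* = 0.2012

MRS = MU_x_1/MU_x_2 = (2/3)·(x_2/x_1)^(2/3). Set equal to p_1/p_2.
Hence x_2/x_1 = ((3/2)·p_1/p_2)^(1/(2/3)), i.e. raised to the 1.5 power.
Substitute x_2 = (x_2/x_1)·x_1 into the budget: x_1* = m/(p_1 + p_2·(x_2/x_1)).
Numerically x_2/x_1 = 0.045169, so x_1* = 41/(3 + 35.48·0.045169) = 8.908 and x_2* = 0.045169·8.908 = 0.4024.
At m' = 61.5: x_2* = 0.6036. Change: 0.6036 − 0.4024 = 0.2012.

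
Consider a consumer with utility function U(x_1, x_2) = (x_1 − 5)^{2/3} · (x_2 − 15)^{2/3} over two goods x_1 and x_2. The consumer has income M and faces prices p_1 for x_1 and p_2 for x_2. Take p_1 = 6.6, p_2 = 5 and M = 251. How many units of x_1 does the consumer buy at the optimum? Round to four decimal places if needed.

x_1* = 15.8333

MRS = (x_2−15)/(x_1−5). Tangency with p_1/p_2 gives x_2−15 = (p_1/p_2)·(x_1−5).
Substituting into the budget: x_1* = 5 + 0.5·(M − 5·p_1 − 15·p_2)/p_1, and x_2* = 15 + 0.5·(…)/p_2.
Discretionary income = 251 − 5·6.6 − 15·5 = 143; x_1* = 5 + 0.5·143/6.6 = 15.8333.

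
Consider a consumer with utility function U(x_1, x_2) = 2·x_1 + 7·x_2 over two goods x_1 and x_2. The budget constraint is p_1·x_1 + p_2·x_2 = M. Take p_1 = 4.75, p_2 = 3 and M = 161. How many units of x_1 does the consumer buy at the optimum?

Perfect substitutes: compare marginal utility per dollar. 2/p_1 vs 7/p_2 → 0.4211 vs 2.3333.
x_2 gives more utility per dollar, so spend all income on x_2: x_2* = M/p_2, x_1* = 0.
Numerically: x_1* = 0, x_2* = 53.6667.

x_1* = 0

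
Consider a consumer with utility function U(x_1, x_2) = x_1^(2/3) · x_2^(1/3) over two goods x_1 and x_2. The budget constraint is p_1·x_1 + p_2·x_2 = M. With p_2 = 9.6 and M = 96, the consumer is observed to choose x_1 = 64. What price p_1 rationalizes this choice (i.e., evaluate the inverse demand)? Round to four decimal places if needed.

MU_x_1/MU_x_2 = (2/3·x_2)/(1/3·x_1); tangency sets this equal to p_1/p_2.
So 2/3·p_2·x_2 = 1/3·p_1·x_1; combined with the budget, a share 2/3 of income goes to x_1.
Demand: x_1*(p_1,p_2,M) = 2/3·M/p_1 and x_2* = 1/3·M/p_2.
Set x_1* = 64 in the demand function and solve for p_1: p_1 = 1.

p_1 = 1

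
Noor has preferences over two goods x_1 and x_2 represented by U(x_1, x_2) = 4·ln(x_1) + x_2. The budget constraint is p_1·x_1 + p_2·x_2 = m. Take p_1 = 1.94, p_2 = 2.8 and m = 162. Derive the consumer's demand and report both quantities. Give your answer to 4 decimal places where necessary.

MU_x_1 = 4/x_1, MU_x_2 = 1. Tangency: 4/x_1 = p_1/p_2.
So x_1*(p_1,p_2) = 4·p_2/p_1, independent of income; and x_2* = (m − 4·p_2)/p_2.
At the given prices: x_1* = 4·2.8/1.94 = 5.7732, and x_2* = 53.8571.

x_1* = 5.7732, x_2* = 53.8571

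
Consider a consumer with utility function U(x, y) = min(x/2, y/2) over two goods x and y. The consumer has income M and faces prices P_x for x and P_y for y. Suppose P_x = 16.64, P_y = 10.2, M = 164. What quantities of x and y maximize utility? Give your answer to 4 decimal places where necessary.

x* = 6.1103, y* = 6.1103

With perfect complements, no substitution: consume in ratio x:y = 2:2.
Budget: P_x·x + P_y·x = M, so (2·P_x + 2·P_y)·x = 2·M.
Demand: x*(P_x,P_y,M) = 2·M/(2·P_x + 2·P_y), y* = 2·M/(2·P_x + 2·P_y).
Here 2·16.64 + 2·10.2 = 53.68, giving x* = 6.1103 and y* = 6.1103.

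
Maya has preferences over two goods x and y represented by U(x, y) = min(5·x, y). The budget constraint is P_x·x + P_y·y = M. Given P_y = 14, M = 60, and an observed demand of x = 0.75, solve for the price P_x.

P_x = 10

With perfect complements, no substitution: consume in ratio x:y = 1:5.
Budget: P_x·x + P_y·5·x = M, so (P_x + 5·P_y)·x = M.
Demand: x*(P_x,P_y,M) = M/(P_x + 5·P_y), y* = 5·M/(P_x + 5·P_y).
Set x* = 0.75 in the demand function and solve for P_x: P_x = 10.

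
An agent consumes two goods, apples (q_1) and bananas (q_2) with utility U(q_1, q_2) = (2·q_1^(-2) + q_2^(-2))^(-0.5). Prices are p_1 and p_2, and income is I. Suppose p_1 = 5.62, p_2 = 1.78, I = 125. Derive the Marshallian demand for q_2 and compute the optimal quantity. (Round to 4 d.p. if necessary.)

Substitute q_2 = (q_2/q_1)·q_1 into the budget: q_1* = I/(p_1 + p_2·(q_2/q_1)).
Numerically q_2/q_1 = 1.164382, so q_1* = 125/(5.62 + 1.78·1.164382) = 16.2494 and q_2* = 1.164382·16.2494 = 18.9205.

q_2* = 18.9205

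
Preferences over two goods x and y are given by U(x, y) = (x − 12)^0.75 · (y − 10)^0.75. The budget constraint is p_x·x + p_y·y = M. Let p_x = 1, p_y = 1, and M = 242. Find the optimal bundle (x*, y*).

Let x' = x−12, y' = y−10. MRS = y'/x' = p_x/p_y.
Substituting into the budget: x* = 12 + 0.5·(M − 12·p_x − 10·p_y)/p_x, and y* = 10 + 0.5·(…)/p_y.
Discretionary income = 242 − 12·1 − 10·1 = 220; x* = 12 + 0.5·220/1 = 122; y* = 10 + 0.5·220/1 = 120.

x* = 122, y* = 120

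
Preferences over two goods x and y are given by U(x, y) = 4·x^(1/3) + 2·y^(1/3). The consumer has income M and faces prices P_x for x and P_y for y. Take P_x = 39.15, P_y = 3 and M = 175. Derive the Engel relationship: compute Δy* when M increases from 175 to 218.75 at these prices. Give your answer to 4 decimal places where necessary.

Δy* = 8.1793

Numerically y/x = 16.667512, so x* = 175/(39.15 + 3·16.667512) = 1.9629 and y* = 16.667512·1.9629 = 32.7171.
At M' = 218.75: y* = 40.8964. Change: 40.8964 − 32.7171 = 8.1793.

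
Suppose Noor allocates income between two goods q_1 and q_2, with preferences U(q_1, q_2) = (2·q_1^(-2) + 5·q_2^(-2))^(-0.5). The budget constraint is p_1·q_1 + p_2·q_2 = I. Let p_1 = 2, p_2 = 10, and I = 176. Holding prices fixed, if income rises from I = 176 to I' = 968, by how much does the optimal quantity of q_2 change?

With the ratio pinned down, the budget gives q_1* = I/(p_1 + p_2·(q_2/q_1)) and q_2* = (q_2/q_1)·q_1*.
Numerically q_2/q_1 = 0.793701, so q_1* = 176/(2 + 10·0.793701) = 17.7116 and q_2* = 0.793701·17.7116 = 14.0577.
At I' = 968: q_2* = 77.3173. Change: 77.3173 − 14.0577 = 63.2596.

Δq_2* = 63.2596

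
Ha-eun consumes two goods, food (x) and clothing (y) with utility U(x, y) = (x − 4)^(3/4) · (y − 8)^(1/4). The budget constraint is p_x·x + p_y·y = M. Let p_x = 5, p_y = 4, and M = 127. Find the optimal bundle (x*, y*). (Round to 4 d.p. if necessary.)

x* = 15.25, y* = 12.6875

Let x' = x−4, y' = y−8. MRS = 3·y'/x' = p_x/p_y.
Substituting into the budget: x* = 4 + 0.75·(M − 4·p_x − 8·p_y)/p_x, and y* = 8 + 0.25·(…)/p_y.
Discretionary income = 127 − 4·5 − 8·4 = 75; x* = 4 + 0.75·75/5 = 15.25; y* = 8 + 0.25·75/4 = 12.6875.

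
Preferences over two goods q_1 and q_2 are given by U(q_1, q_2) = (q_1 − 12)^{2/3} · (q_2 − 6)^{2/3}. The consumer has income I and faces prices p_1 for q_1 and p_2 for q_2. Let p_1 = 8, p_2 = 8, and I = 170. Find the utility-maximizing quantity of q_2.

Substituting into the budget: q_1* = 12 + 0.5·(I − 12·p_1 − 6·p_2)/p_1, and q_2* = 6 + 0.5·(…)/p_2.
Discretionary income = 170 − 12·8 − 6·8 = 26; q_2* = 6 + 0.5·26/8 = 7.625.

q_2* = 7.625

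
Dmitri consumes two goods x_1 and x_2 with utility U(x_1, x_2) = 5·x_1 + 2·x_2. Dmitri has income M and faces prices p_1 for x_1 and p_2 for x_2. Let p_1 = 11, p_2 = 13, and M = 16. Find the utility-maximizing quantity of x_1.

Perfect substitutes: compare marginal utility per dollar. 5/p_1 vs 2/p_2 → 0.4545 vs 0.1538.
x_1 gives more utility per dollar, so spend all income on x_1: x_1* = M/p_1, x_2* = 0.
Numerically: x_1* = 1.4545, x_2* = 0.

x_1* = 1.4545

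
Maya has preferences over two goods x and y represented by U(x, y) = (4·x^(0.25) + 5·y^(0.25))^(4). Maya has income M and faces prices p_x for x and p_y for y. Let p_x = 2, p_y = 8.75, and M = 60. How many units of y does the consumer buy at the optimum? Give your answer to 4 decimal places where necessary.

y* = 3.0963

Numerically y/x = 0.188181, so x* = 60/(2 + 8.75·0.188181) = 16.4538 and y* = 0.188181·16.4538 = 3.0963.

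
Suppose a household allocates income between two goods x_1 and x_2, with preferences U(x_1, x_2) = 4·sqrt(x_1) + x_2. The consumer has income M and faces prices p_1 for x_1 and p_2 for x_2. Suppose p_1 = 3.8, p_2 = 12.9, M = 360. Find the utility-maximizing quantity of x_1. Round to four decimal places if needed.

Utility is quasi-linear in x_2; the FOC for x_1 is 2/√x_1 = p_1/p_2.
Thus x_1* = (2·p_2/p_1)² — independent of M — with the rest of income spent on x_2.
Plugging in: x_1* = (2·12.9/3.8)² = 46.097.

x_1* = 46.097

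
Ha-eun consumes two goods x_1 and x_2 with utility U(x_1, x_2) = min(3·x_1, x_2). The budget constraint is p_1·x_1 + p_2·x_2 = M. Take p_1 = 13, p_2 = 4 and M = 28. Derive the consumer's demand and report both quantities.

x_1* = 1.12, x_2* = 3.36

With perfect complements, no substitution: consume in ratio x_1:x_2 = 1:3.
Budget: p_1·x_1 + p_2·3·x_1 = M, so (p_1 + 3·p_2)·x_1 = M.
Demand: x_1*(p_1,p_2,M) = M/(p_1 + 3·p_2), x_2* = 3·M/(p_1 + 3·p_2).
Here 13 + 3·4 = 25, giving x_1* = 1.12 and x_2* = 3.36.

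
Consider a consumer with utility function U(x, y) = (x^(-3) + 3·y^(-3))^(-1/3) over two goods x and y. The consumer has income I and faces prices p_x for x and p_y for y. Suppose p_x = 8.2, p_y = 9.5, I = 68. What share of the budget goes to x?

MU_x ∝ x^(-4), MU_y ∝ 3·y^(-4), so MRS = (1/3)·(y/x)^(4) = p_x/p_y.
Hence y/x = (3·p_x/p_y)^(1/(4)), i.e. raised to the 0.25 power.
Substitute y = (y/x)·x into the budget: x* = I/(p_x + p_y·(y/x)).
Numerically y/x = 1.268536, so x* = 68/(8.2 + 9.5·1.268536) = 3.3578 and y* = 1.268536·3.3578 = 4.2595.
Expenditure on x: 8.2·3.3578 = 27.5343; share = 0.4049.

share on x = 0.4049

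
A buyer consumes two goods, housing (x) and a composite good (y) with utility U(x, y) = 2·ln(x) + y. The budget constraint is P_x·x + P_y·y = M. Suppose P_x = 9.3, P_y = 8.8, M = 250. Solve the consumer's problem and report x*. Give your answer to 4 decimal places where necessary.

x* = 1.8925

Set MRS = P_x/P_y: (2/x)/1 = P_x/P_y.
So x*(P_x,P_y) = 2·P_y/P_x, independent of income; and y* = (M − 2·P_y)/P_y.
At the given prices: x* = 2·8.8/9.3 = 1.8925.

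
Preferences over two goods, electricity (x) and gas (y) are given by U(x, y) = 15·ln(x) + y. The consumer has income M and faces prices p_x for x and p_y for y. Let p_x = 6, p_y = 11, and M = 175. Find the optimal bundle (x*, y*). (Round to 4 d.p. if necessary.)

x* = 27.5, y* = 0.9091

MU_x = 15/x, MU_y = 1. Tangency: 15/x = p_x/p_y.
So x*(p_x,p_y) = 15·p_y/p_x, independent of income; and y* = (M − 15·p_y)/p_y.
At the given prices: x* = 15·11/6 = 27.5, and y* = 0.9091.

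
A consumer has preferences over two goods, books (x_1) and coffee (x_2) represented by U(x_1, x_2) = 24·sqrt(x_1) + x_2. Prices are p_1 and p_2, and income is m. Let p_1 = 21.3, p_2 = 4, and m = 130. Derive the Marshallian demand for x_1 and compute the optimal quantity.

Set MRS = p_1/p_2: 12·x_1^(−1/2) = p_1/p_2.
Thus x_1* = (12·p_2/p_1)² — independent of m — with the rest of income spent on x_2.
Plugging in: x_1* = (12·4/21.3)² = 5.0784.

x_1* = 5.0784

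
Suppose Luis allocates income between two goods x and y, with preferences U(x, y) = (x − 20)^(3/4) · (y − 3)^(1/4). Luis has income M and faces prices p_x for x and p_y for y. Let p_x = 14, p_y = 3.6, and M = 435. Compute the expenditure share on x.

MRS = 3·(y−3)/(x−20). Tangency with p_x/p_y gives y−3 = (1/3)·(p_x/p_y)·(x−20).
Substituting into the budget: x* = 20 + 0.75·(M − 20·p_x − 3·p_y)/p_x, and y* = 3 + 0.25·(…)/p_y.
Discretionary income = 435 − 20·14 − 3·3.6 = 144.2; x* = 20 + 0.75·144.2/14 = 27.725; y* = 3 + 0.25·144.2/3.6 = 13.0139.
Expenditure on x: 14·27.725 = 388.15; share = 0.8923.

share on x = 0.8923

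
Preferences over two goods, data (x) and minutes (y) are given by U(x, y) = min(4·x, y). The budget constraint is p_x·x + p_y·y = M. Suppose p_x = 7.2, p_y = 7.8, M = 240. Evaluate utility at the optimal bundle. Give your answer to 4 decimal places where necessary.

Leontief preferences: the optimum is at the kink where x/1 = y/4, i.e. y = 4·x.
Budget: p_x·x + p_y·4·x = M, so (p_x + 4·p_y)·x = M.
Demand: x*(p_x,p_y,M) = M/(p_x + 4·p_y), y* = 4·M/(p_x + 4·p_y).
Here 7.2 + 4·7.8 = 38.4, giving x* = 6.25 and y* = 25.
Utility at the optimum: U(6.25, 25) = 25.

V = 25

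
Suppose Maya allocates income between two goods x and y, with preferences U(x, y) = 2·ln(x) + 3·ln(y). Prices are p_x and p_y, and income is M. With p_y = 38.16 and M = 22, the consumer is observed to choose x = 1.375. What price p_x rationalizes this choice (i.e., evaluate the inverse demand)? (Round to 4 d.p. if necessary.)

The MRS is (2/3)·y/x. Set MRS = p_x/p_y.
Rearranging, p_y·y = (3/2)·p_x·x. Substituting into the budget gives p_x·x·(1 + (3/2)) = M.
Demand: x*(p_x,p_y,M) = 0.4·M/p_x and y* = 0.6·M/p_y.
Set x* = 1.375 in the demand function and solve for p_x: p_x = 6.4.

p_x = 6.4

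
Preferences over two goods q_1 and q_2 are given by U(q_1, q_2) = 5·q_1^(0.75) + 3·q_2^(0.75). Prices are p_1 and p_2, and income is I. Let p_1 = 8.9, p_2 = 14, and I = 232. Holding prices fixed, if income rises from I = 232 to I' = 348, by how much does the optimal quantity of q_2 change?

From the CES first-order condition, (5/3)·(q_2/q_1)^(0.25) = p_1/p_2.
Hence q_2/q_1 = ((3/5)·p_1/p_2)^(1/(0.25)), i.e. raised to the 4 power.
With the ratio pinned down, the budget gives q_1* = I/(p_1 + p_2·(q_2/q_1)) and q_2* = (q_2/q_1)·q_1*.
Numerically q_2/q_1 = 0.021167, so q_1* = 232/(8.9 + 14·0.021167) = 25.2274 and q_2* = 0.021167·25.2274 = 0.534.
At I' = 348: q_2* = 0.801. Change: 0.801 − 0.534 = 0.267.

Δq_2* = 0.267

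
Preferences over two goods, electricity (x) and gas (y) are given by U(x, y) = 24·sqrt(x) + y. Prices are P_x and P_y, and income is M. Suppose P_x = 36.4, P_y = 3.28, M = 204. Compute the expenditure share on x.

share on x = 0.2086

MU_x = 12/√x, MU_y = 1. Tangency: 12/√x = P_x/P_y.
Thus x* = (12·P_y/P_x)² — independent of M — with the rest of income spent on y.
Plugging in: x* = (12·3.28/36.4)² = 1.1693, y* = 49.2193.
Expenditure on x: 36.4·1.1693 = 42.5607; share = 0.2086.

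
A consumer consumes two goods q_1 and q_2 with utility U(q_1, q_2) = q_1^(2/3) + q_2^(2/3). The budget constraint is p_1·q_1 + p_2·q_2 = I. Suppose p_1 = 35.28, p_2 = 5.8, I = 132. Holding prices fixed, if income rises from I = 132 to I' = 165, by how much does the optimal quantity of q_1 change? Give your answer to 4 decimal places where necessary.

Δq_1* = 0.0246

MRS = MU_q_1/MU_q_2 = (q_2/q_1)^(1/3). Set equal to p_1/p_2.
Solve for the ratio: q_2/q_1 = [p_1/p_2]^(3).
With the ratio pinned down, the budget gives q_1* = I/(p_1 + p_2·(q_2/q_1)) and q_2* = (q_2/q_1)·q_1*.
Numerically q_2/q_1 = 225.06178, so q_1* = 132/(35.28 + 5.8·225.06178) = 0.0985.
At I' = 165: q_1* = 0.1231. Change: 0.1231 − 0.0985 = 0.0246.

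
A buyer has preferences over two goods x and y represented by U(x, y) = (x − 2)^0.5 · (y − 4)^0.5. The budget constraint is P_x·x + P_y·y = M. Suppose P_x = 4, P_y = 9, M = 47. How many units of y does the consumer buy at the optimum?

y* = 4.1667

Let x' = x−2, y' = y−4. MRS = y'/x' = P_x/P_y.
Substituting into the budget: x* = 2 + 0.5·(M − 2·P_x − 4·P_y)/P_x, and y* = 4 + 0.5·(…)/P_y.
Discretionary income = 47 − 2·4 − 4·9 = 3; y* = 4 + 0.5·3/9 = 4.1667.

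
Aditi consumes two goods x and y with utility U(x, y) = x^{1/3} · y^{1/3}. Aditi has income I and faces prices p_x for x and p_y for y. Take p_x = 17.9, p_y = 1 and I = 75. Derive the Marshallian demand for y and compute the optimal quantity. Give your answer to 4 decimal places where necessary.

y* = 37.5

Demand: x*(p_x,p_y,I) = 0.5·I/p_x and y* = 0.5·I/p_y.
At p_x=17.9, p_y=1, I=75: y* = 0.5·75/1 = 37.5.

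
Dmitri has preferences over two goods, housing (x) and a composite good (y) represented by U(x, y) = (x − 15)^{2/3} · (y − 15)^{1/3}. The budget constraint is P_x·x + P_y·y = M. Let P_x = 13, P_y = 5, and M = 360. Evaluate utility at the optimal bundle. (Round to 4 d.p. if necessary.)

V = 5.0372

Let x' = x−15, y' = y−15. MRS = 2·y'/x' = P_x/P_y.
After buying the subsistence bundle (15, 15), a share 2/3 of the remaining income goes to x: x* = 15 + 2/3·(M − 15P_x − 15P_y)/P_x.
Discretionary income = 360 − 15·13 − 15·5 = 90; x* = 15 + 2/3·90/13 = 19.6154; y* = 15 + 1/3·90/5 = 21.
Utility at the optimum: U(19.6154, 21) = 5.0372.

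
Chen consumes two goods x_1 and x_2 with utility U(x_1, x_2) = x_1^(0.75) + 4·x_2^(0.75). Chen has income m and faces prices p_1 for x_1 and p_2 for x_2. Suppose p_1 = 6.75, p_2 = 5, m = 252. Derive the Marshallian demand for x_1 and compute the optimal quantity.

x_1* = 0.0592

MU_x_1 ∝ x_1^(-0.25), MU_x_2 ∝ 4·x_2^(-0.25), so MRS = (1/4)·(x_2/x_1)^(0.25) = p_1/p_2.
Hence x_2/x_1 = (4·p_1/p_2)^(1/(0.25)), i.e. raised to the 4 power.
With the ratio pinned down, the budget gives x_1* = m/(p_1 + p_2·(x_2/x_1)) and x_2* = (x_2/x_1)·x_1*.
Numerically x_2/x_1 = 850.3056, so x_1* = 252/(6.75 + 5·850.3056) = 0.0592.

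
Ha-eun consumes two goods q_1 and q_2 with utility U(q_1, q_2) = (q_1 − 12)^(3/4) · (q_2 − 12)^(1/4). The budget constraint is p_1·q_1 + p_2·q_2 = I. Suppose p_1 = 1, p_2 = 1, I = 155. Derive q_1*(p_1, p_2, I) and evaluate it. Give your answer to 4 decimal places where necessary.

q_1* = 110.25

This is Cobb-Douglas in (q_1−12, q_2−12): tangency gives 0.75·p_2·(q_2−12) = 0.25·p_1·(q_1−12).
After buying the subsistence bundle (12, 12), a share 0.75 of the remaining income goes to q_1: q_1* = 12 + 0.75·(I − 12p_1 − 12p_2)/p_1.
Discretionary income = 155 − 12·1 − 12·1 = 131; q_1* = 12 + 0.75·131/1 = 110.25.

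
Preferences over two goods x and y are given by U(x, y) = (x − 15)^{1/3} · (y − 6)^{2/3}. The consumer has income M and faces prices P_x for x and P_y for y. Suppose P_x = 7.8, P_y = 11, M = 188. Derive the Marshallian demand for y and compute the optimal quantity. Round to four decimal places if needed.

y* = 6.303

Discretionary income = 188 − 15·7.8 − 6·11 = 5; y* = 6 + 2/3·5/11 = 6.303.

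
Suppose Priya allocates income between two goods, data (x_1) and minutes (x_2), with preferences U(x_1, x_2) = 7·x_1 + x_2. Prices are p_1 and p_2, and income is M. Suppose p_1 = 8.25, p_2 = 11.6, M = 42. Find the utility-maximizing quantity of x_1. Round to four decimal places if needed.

x_1* = 5.0909

Linear utility — the consumer picks whichever good has higher MU/price: 7/8.25 = 0.8485 vs 1/11.6 = 0.0862.
x_1 gives more utility per dollar, so spend all income on x_1: x_1* = M/p_1, x_2* = 0.
Numerically: x_1* = 5.0909, x_2* = 0.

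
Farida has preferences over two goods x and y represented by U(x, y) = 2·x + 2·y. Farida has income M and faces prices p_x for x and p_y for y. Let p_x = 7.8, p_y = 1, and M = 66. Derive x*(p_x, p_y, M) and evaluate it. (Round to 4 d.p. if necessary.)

x* = 0

Linear utility — the consumer picks whichever good has higher MU/price: 2/7.8 = 0.2564 vs 2/1 = 2.
y gives more utility per dollar, so spend all income on y: y* = M/p_y, x* = 0.
Numerically: x* = 0, y* = 66.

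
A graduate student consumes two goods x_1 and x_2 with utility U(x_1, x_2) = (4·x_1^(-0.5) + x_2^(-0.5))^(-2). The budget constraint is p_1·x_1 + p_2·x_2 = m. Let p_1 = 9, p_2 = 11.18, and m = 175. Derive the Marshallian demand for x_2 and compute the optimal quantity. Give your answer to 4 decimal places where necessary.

x_2* = 4.6808

MU_x_1 ∝ 4·x_1^(-1.5), MU_x_2 ∝ x_2^(-1.5), so MRS = 4·(x_2/x_1)^(1.5) = p_1/p_2.
Solve for the ratio: x_2/x_1 = [(1/4)·p_1/p_2]^(2/3).
With the ratio pinned down, the budget gives x_1* = m/(p_1 + p_2·(x_2/x_1)) and x_2* = (x_2/x_1)·x_1*.
Numerically x_2/x_1 = 0.343421, so x_1* = 175/(9 + 11.18·0.343421) = 13.6299 and x_2* = 0.343421·13.6299 = 4.6808.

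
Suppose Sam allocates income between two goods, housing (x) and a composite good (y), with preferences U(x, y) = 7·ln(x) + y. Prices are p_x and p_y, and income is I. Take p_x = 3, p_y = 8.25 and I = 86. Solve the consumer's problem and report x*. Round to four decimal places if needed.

x* = 19.25

Set MRS = p_x/p_y: (7/x)/1 = p_x/p_y.
So x*(p_x,p_y) = 7·p_y/p_x, independent of income; and y* = (I − 7·p_y)/p_y.
At the given prices: x* = 7·8.25/3 = 19.25.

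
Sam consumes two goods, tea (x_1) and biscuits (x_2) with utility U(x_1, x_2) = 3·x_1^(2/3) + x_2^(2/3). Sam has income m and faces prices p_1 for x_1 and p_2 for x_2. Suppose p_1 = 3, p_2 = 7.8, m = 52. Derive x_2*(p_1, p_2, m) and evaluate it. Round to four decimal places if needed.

x_2* = 0.0363

MU_x_1 ∝ 3·x_1^(-1/3), MU_x_2 ∝ x_2^(-1/3), so MRS = 3·(x_2/x_1)^(1/3) = p_1/p_2.
Hence x_2/x_1 = ((1/3)·p_1/p_2)^(1/(1/3)), i.e. raised to the 3 power.
With the ratio pinned down, the budget gives x_1* = m/(p_1 + p_2·(x_2/x_1)) and x_2* = (x_2/x_1)·x_1*.
Numerically x_2/x_1 = 0.002107, so x_1* = 52/(3 + 7.8·0.002107) = 17.2389 and x_2* = 0.002107·17.2389 = 0.0363.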